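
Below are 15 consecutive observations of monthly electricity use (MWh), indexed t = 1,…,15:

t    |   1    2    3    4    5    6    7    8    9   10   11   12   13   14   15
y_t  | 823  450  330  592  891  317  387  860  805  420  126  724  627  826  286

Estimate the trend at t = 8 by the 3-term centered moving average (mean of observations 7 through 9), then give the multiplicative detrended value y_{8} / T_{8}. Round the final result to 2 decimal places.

Trend T_8 = (387 + 860 + 805) / 3 = 2052/3 = 684.0000
Ratio to trend: 860 / 684.0000 = 1.26

1.26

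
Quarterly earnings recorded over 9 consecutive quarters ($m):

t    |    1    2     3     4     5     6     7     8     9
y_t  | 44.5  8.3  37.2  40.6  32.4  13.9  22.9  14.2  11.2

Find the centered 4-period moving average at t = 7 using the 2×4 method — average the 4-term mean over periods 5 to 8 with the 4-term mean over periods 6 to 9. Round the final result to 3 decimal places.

18.200

Sum over 5–8: 32.4 + 13.9 + 22.9 + 14.2 = 83.4
Sum over 6–9: 13.9 + 22.9 + 14.2 + 11.2 = 62.2
CMA at t=7 = (83.4 + 62.2) / (2·4) = 145.6 / 8 = 18.200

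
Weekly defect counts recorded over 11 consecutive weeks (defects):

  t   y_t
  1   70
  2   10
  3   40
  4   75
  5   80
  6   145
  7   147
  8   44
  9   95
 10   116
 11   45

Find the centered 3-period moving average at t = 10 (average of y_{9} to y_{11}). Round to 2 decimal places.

85.33

Sum of periods 9–11: 95 + 116 + 45 = 256
Divide by 3: 256 / 3 = 85.33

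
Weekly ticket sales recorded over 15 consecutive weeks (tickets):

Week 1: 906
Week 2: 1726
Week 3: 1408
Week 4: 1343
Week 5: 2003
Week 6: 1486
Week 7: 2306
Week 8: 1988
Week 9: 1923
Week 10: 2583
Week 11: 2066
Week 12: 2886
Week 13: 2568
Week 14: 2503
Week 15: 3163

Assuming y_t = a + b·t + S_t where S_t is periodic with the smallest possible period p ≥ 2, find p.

5

First differences y_{t+1} − y_t: 820, -318, -65, 660, -517, 820, -318, -65, 660, -517, 820, -318, …
The difference pattern repeats every 5 terms and not for any smaller step, so p = 5.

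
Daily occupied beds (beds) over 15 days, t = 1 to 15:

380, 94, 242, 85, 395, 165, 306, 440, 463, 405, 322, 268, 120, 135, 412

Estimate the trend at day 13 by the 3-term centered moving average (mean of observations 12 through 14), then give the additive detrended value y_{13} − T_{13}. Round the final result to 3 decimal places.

Trend T_13 = (268 + 120 + 135) / 3 = 523/3 = 174.33333
Detrended value: 120 − 174.33333 = -54.333

-54.333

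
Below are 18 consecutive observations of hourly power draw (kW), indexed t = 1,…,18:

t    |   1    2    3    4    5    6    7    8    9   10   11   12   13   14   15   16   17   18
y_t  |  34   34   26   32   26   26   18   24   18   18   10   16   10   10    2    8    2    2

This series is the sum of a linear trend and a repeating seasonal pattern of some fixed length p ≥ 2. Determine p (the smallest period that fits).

4

First differences y_{t+1} − y_t: 0, -8, 6, -6, 0, -8, 6, -6, 0, -8, …
The difference pattern repeats every 4 terms and not for any smaller step, so p = 4.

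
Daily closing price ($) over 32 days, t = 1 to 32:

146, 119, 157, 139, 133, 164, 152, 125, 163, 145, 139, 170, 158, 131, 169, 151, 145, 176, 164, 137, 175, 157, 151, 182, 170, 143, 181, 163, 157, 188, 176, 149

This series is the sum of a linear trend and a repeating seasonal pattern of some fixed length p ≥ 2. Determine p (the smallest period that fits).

First differences y_{t+1} − y_t: -27, 38, -18, -6, 31, -12, -27, 38, -18, -6, 31, -12, -27, 38, …
The difference pattern repeats every 6 terms and not for any smaller step, so p = 6.

6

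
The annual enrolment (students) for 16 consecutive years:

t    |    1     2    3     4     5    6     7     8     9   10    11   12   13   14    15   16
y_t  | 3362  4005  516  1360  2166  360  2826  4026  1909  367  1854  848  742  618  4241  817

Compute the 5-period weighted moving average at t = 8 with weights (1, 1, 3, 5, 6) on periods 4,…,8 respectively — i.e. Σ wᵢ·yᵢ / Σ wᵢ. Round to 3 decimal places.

Weighted sum: 1·1360 + 1·2166 + 3·360 + 5·2826 + 6·4026 = 1360 + 2166 + 1080 + 14130 + 24156 = 42892
Weight total: 1 + 1 + 3 + 5 + 6 = 16
WMA = 42892 / 16 = 2680.750

2680.750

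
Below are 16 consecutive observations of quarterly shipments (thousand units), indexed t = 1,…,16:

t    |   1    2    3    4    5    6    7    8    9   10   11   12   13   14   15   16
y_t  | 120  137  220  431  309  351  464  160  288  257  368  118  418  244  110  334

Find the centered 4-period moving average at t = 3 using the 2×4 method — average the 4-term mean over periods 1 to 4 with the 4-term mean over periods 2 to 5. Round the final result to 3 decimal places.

Sum over 1–4: 120 + 137 + 220 + 431 = 908
Sum over 2–5: 137 + 220 + 431 + 309 = 1097
CMA at t=3 = (908 + 1097) / (2·4) = 2005 / 8 = 250.625

250.625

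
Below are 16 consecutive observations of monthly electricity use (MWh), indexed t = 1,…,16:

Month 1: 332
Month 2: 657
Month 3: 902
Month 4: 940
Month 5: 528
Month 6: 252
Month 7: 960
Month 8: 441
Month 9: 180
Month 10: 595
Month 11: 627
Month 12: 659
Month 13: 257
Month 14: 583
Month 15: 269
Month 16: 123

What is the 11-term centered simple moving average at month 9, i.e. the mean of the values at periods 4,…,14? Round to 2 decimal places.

547.45

Sum of periods 4–14: 940 + 528 + 252 + 960 + 441 + 180 + 595 + 627 + 659 + 257 + 583 = 6022
Divide by 11: 6022 / 11 = 547.45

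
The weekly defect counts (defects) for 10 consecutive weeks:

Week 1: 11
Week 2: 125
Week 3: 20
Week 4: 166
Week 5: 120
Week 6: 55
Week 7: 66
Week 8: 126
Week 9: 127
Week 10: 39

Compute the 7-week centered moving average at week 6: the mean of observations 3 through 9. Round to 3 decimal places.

Sum of periods 3–9: 20 + 166 + 120 + 55 + 66 + 126 + 127 = 680
Divide by 7: 680 / 7 = 97.143

97.143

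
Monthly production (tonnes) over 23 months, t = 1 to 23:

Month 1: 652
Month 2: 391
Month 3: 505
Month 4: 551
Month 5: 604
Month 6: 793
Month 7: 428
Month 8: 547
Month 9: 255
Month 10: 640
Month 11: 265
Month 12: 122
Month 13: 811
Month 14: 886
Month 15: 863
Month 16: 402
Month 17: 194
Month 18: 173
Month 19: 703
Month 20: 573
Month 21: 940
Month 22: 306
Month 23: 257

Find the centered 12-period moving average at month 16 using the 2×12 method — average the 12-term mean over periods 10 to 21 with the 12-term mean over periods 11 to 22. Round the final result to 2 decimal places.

533.75

Sum over 10–21: 640 + 265 + 122 + 811 + 886 + 863 + 402 + 194 + 173 + 703 + 573 + 940 = 6572
Sum over 11–22: 265 + 122 + 811 + 886 + 863 + 402 + 194 + 173 + 703 + 573 + 940 + 306 = 6238
CMA at t=16 = (6572 + 6238) / (2·12) = 12810 / 24 = 533.75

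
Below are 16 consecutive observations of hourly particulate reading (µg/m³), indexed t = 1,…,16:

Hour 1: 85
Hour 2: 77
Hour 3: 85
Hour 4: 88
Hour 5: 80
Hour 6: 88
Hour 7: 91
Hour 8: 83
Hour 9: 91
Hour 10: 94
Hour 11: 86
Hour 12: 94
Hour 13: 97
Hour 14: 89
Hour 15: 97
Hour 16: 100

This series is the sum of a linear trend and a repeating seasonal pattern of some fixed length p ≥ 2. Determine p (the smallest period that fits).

First differences y_{t+1} − y_t: -8, 8, 3, -8, 8, 3, -8, 8, …
The difference pattern repeats every 3 terms and not for any smaller step, so p = 3.

3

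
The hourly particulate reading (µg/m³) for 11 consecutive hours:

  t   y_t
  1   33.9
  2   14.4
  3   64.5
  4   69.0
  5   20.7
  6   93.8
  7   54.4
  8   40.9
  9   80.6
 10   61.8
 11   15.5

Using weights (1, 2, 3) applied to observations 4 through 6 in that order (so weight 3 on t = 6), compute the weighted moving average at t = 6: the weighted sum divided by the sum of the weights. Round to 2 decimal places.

Weighted sum: 1·69.0 + 2·20.7 + 3·93.8 = 69.0 + 41.4 + 281.4 = 391.8
Weight total: 1 + 2 + 3 = 6
WMA = 391.8 / 6 = 65.30

65.30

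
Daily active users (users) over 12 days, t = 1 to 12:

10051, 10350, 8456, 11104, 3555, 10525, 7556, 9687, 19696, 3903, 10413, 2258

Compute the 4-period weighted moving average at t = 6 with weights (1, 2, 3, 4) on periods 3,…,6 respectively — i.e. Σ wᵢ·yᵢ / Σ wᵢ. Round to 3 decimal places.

Weighted sum: 1·8456 + 2·11104 + 3·3555 + 4·10525 = 8456 + 22208 + 10665 + 42100 = 83429
Weight total: 1 + 2 + 3 + 4 = 10
WMA = 83429 / 10 = 8342.900

8342.900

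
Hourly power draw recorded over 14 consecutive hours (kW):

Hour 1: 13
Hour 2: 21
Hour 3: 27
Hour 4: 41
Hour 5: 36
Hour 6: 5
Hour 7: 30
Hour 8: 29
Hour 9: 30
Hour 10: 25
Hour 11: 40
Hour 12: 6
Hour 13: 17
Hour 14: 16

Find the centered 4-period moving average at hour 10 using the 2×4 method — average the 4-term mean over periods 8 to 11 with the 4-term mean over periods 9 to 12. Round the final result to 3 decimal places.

Sum over 8–11: 29 + 30 + 25 + 40 = 124
Sum over 9–12: 30 + 25 + 40 + 6 = 101
CMA at t=10 = (124 + 101) / (2·4) = 225 / 8 = 28.125

28.125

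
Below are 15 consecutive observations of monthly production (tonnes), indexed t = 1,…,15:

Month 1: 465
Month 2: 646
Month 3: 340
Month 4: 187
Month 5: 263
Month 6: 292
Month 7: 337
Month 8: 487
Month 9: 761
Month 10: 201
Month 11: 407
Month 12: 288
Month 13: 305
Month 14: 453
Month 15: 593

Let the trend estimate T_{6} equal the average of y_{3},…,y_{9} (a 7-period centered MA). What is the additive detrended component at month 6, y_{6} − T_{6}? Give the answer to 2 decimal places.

Trend T_6 = (340 + 187 + 263 + 292 + 337 + 487 + 761) / 7 = 2667/7 = 381.0000
Detrended value: 292 − 381.0000 = -89.00

-89.00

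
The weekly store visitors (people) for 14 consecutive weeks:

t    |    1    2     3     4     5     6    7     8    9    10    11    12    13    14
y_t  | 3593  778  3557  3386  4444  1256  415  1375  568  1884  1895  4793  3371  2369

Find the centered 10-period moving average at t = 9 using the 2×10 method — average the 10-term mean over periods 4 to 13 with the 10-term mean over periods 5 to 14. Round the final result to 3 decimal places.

2287.850

Sum over 4–13: 3386 + 4444 + 1256 + 415 + 1375 + 568 + 1884 + 1895 + 4793 + 3371 = 23387
Sum over 5–14: 4444 + 1256 + 415 + 1375 + 568 + 1884 + 1895 + 4793 + 3371 + 2369 = 22370
CMA at t=9 = (23387 + 22370) / (2·10) = 45757 / 20 = 2287.850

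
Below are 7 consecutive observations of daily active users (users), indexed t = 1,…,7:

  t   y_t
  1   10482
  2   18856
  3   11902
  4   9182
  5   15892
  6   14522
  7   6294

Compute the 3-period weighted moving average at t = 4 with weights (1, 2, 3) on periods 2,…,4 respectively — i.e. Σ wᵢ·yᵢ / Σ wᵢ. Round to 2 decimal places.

Weighted sum: 1·18856 + 2·11902 + 3·9182 = 18856 + 23804 + 27546 = 70206
Weight total: 1 + 2 + 3 = 6
WMA = 70206 / 6 = 11701.00

11701.00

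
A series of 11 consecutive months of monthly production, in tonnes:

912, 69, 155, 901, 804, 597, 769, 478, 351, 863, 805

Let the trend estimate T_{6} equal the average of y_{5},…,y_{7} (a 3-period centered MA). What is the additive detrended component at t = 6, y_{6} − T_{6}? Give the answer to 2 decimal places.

-126.33

Trend T_6 = (804 + 597 + 769) / 3 = 2170/3 = 723.3333
Detrended value: 597 − 723.3333 = -126.33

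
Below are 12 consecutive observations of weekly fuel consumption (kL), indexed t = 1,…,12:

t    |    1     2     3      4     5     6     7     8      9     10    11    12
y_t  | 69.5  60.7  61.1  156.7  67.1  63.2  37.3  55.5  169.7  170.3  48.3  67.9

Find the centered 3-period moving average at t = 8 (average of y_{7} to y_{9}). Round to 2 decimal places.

Sum of periods 7–9: 37.3 + 55.5 + 169.7 = 262.5
Divide by 3: 262.5 / 3 = 87.50

87.50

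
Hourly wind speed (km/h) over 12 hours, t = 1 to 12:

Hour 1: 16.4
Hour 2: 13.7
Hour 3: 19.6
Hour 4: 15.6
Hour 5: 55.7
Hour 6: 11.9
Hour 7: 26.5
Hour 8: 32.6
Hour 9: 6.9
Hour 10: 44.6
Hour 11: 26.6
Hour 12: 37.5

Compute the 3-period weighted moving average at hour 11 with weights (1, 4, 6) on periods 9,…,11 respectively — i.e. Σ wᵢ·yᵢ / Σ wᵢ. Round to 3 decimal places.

Weighted sum: 1·6.9 + 4·44.6 + 6·26.6 = 6.9 + 178.4 + 159.6 = 344.9
Weight total: 1 + 4 + 6 = 11
WMA = 344.9 / 11 = 31.355

31.355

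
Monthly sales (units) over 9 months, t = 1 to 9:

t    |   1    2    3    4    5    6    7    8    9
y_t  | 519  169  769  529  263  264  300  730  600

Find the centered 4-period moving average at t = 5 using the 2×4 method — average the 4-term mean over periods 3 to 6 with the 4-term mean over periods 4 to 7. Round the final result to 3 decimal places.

397.625

Sum over 3–6: 769 + 529 + 263 + 264 = 1825
Sum over 4–7: 529 + 263 + 264 + 300 = 1356
CMA at t=5 = (1825 + 1356) / (2·4) = 3181 / 8 = 397.625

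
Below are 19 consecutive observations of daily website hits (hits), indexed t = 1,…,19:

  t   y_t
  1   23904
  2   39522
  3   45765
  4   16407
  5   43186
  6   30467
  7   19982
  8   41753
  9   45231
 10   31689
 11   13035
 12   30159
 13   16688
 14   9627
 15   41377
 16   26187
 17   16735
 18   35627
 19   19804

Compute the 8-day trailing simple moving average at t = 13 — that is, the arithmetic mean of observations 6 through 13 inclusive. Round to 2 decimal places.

28625.50

Sum of periods 6–13: 30467 + 19982 + 41753 + 45231 + 31689 + 13035 + 30159 + 16688 = 229004
Divide by 8: 229004 / 8 = 28625.50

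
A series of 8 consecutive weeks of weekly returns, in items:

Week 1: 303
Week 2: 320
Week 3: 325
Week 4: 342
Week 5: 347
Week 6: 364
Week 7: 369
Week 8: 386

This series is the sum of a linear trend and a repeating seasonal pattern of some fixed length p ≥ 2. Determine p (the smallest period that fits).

First differences y_{t+1} − y_t: 17, 5, 17, 5, 17, 5, …
The difference pattern repeats every 2 terms and not for any smaller step, so p = 2.

2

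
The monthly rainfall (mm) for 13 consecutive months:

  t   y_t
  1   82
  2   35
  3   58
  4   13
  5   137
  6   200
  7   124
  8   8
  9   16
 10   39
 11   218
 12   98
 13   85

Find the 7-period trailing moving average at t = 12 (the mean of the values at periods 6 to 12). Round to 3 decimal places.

100.429

Sum of periods 6–12: 200 + 124 + 8 + 16 + 39 + 218 + 98 = 703
Divide by 7: 703 / 7 = 100.429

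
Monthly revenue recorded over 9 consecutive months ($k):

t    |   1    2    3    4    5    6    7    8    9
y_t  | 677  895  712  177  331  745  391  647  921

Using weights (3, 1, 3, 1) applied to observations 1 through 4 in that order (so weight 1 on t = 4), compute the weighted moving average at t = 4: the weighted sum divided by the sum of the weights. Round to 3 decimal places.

Weighted sum: 3·677 + 1·895 + 3·712 + 1·177 = 2031 + 895 + 2136 + 177 = 5239
Weight total: 3 + 1 + 3 + 1 = 8
WMA = 5239 / 8 = 654.875

654.875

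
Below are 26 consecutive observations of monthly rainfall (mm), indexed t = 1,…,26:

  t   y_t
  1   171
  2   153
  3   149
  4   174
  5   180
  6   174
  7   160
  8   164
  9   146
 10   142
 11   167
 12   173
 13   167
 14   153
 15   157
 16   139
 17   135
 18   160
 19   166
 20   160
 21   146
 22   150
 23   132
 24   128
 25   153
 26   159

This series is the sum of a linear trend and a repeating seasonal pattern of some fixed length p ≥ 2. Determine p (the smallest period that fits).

First differences y_{t+1} − y_t: -18, -4, 25, 6, -6, -14, 4, -18, -4, 25, 6, -6, -14, 4, -18, -4, …
The difference pattern repeats every 7 terms and not for any smaller step, so p = 7.

7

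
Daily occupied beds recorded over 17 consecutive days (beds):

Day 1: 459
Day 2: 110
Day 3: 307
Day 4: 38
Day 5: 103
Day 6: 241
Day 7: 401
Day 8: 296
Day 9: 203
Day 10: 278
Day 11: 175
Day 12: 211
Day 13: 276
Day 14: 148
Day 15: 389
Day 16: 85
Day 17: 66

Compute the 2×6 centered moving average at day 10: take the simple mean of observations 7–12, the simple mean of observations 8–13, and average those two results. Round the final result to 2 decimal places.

Sum over 7–12: 401 + 296 + 203 + 278 + 175 + 211 = 1564
Sum over 8–13: 296 + 203 + 278 + 175 + 211 + 276 = 1439
CMA at t=10 = (1564 + 1439) / (2·6) = 3003 / 12 = 250.25

250.25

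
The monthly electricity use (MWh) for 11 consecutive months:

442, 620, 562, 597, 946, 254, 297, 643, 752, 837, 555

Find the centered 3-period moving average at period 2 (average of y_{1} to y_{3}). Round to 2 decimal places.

541.33

Sum of periods 1–3: 442 + 620 + 562 = 1624
Divide by 3: 1624 / 3 = 541.33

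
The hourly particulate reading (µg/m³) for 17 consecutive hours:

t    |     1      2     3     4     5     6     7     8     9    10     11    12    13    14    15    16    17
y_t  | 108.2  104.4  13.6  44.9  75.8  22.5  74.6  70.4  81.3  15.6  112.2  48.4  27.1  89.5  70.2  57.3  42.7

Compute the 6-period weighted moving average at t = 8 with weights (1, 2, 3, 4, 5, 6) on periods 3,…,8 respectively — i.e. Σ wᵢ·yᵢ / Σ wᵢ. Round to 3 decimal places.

57.914

Weighted sum: 1·13.6 + 2·44.9 + 3·75.8 + 4·22.5 + 5·74.6 + 6·70.4 = 13.6 + 89.8 + 227.4 + 90.0 + 373.0 + 422.4 = 1216.2
Weight total: 1 + 2 + 3 + 4 + 5 + 6 = 21
WMA = 1216.2 / 21 = 57.914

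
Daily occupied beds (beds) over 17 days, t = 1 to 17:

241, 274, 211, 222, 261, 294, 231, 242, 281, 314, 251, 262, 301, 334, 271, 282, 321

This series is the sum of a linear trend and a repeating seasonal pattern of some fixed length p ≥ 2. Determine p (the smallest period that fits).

First differences y_{t+1} − y_t: 33, -63, 11, 39, 33, -63, 11, 39, 33, -63, …
The difference pattern repeats every 4 terms and not for any smaller step, so p = 4.

4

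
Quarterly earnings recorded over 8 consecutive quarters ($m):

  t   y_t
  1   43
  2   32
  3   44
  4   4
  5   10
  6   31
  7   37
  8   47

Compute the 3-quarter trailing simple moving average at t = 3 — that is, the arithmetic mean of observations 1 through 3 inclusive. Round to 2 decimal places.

Sum of periods 1–3: 43 + 32 + 44 = 119
Divide by 3: 119 / 3 = 39.67

39.67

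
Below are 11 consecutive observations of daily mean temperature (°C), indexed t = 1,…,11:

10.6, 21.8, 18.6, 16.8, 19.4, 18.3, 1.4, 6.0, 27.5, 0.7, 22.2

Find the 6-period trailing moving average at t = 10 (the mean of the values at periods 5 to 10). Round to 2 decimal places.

Sum of periods 5–10: 19.4 + 18.3 + 1.4 + 6.0 + 27.5 + 0.7 = 73.3
Divide by 6: 73.3 / 6 = 12.22

12.22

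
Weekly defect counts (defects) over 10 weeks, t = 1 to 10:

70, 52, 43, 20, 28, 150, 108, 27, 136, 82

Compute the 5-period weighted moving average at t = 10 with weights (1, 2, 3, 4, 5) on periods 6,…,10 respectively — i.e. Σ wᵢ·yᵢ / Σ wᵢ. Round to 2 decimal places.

93.40

Weighted sum: 1·150 + 2·108 + 3·27 + 4·136 + 5·82 = 150 + 216 + 81 + 544 + 410 = 1401
Weight total: 1 + 2 + 3 + 4 + 5 = 15
WMA = 1401 / 15 = 93.40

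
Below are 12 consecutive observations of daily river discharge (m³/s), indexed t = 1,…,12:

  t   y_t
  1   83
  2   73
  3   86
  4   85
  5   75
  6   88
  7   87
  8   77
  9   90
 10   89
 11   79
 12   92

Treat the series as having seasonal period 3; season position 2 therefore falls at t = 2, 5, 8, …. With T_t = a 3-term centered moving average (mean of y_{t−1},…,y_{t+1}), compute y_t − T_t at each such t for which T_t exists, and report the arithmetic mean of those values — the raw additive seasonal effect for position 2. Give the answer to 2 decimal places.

-7.67

Season position 2 occurs at t = 2, 5, 8, 11 (where T_t is defined).
t=2: T_2 = 80.6667; y_2 − T_2 = 73 − 80.6667 = -7.6667
t=5: T_5 = 82.6667; y_5 − T_5 = 75 − 82.6667 = -7.6667
t=8: T_8 = 84.6667; y_8 − T_8 = 77 − 84.6667 = -7.6667
t=11: T_11 = 86.6667; y_11 − T_11 = 79 − 86.6667 = -7.6667
Mean deviation: (-7.6667 + -7.6667 + -7.6667 + -7.6667) / 4 = -7.67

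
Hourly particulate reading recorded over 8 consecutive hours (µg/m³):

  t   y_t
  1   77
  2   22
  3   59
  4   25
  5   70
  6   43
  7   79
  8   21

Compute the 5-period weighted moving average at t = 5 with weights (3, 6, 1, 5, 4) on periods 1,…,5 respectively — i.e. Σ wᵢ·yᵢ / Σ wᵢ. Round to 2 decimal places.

43.53

Weighted sum: 3·77 + 6·22 + 1·59 + 5·25 + 4·70 = 231 + 132 + 59 + 125 + 280 = 827
Weight total: 3 + 6 + 1 + 5 + 4 = 19
WMA = 827 / 19 = 43.53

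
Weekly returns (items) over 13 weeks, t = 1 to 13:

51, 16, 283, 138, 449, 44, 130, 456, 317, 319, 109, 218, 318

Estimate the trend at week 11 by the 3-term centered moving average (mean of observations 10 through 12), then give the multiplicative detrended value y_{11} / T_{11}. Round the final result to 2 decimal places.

0.51

Trend T_11 = (319 + 109 + 218) / 3 = 646/3 = 215.3333
Ratio to trend: 109 / 215.3333 = 0.51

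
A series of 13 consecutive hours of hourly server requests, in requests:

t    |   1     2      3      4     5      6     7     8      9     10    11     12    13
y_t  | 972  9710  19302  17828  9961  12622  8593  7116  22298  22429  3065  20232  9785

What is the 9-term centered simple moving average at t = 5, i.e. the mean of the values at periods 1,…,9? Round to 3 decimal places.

12044.667

Sum of periods 1–9: 972 + 9710 + 19302 + 17828 + 9961 + 12622 + 8593 + 7116 + 22298 = 108402
Divide by 9: 108402 / 9 = 12044.667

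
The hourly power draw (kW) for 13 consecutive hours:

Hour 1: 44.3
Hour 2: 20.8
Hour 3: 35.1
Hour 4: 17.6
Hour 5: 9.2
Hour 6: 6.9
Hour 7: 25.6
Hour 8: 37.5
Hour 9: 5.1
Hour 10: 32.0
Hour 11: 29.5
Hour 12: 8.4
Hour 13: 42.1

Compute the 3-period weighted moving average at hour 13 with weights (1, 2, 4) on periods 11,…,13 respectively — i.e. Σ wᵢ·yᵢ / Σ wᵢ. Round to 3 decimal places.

Weighted sum: 1·29.5 + 2·8.4 + 4·42.1 = 29.5 + 16.8 + 168.4 = 214.7
Weight total: 1 + 2 + 4 = 7
WMA = 214.7 / 7 = 30.671

30.671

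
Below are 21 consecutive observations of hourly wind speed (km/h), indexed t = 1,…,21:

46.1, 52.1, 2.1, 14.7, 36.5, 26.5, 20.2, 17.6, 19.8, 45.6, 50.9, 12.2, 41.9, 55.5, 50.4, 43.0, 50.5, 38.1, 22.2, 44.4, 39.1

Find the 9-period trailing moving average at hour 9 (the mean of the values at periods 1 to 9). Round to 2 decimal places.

Sum of periods 1–9: 46.1 + 52.1 + 2.1 + 14.7 + 36.5 + 26.5 + 20.2 + 17.6 + 19.8 = 235.6
Divide by 9: 235.6 / 9 = 26.18

26.18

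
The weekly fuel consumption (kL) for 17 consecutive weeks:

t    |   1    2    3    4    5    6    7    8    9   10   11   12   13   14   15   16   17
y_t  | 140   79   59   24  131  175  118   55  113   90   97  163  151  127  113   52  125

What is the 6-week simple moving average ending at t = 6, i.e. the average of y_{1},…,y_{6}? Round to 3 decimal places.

101.333

Sum of periods 1–6: 140 + 79 + 59 + 24 + 131 + 175 = 608
Divide by 6: 608 / 6 = 101.333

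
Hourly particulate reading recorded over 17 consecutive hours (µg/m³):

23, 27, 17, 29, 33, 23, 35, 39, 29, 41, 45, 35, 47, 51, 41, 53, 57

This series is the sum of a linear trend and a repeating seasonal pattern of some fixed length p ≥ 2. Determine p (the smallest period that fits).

3

First differences y_{t+1} − y_t: 4, -10, 12, 4, -10, 12, 4, -10, …
The difference pattern repeats every 3 terms and not for any smaller step, so p = 3.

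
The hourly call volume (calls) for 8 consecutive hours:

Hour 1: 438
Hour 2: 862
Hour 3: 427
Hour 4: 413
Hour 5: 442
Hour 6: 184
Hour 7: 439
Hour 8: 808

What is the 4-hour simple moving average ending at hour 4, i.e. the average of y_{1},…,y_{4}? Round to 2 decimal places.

535.00

Sum of periods 1–4: 438 + 862 + 427 + 413 = 2140
Divide by 4: 2140 / 4 = 535.00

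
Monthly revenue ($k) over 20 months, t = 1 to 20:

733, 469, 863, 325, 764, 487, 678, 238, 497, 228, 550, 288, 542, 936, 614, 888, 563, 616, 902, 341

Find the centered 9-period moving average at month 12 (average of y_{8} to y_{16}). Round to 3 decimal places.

531.222

Sum of periods 8–16: 238 + 497 + 228 + 550 + 288 + 542 + 936 + 614 + 888 = 4781
Divide by 9: 4781 / 9 = 531.222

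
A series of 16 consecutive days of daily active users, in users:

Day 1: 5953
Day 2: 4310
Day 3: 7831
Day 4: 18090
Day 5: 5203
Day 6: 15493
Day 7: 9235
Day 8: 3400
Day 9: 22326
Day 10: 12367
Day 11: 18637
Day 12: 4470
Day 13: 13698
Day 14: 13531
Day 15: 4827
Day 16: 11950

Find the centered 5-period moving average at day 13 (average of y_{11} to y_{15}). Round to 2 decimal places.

11032.60

Sum of periods 11–15: 18637 + 4470 + 13698 + 13531 + 4827 = 55163
Divide by 5: 55163 / 5 = 11032.60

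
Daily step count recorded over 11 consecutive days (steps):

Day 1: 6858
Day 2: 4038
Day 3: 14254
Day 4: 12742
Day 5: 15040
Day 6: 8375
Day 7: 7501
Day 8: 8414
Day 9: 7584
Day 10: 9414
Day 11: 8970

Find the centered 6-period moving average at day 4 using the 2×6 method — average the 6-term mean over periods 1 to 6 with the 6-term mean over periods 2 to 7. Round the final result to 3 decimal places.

10271.417

Sum over 1–6: 6858 + 4038 + 14254 + 12742 + 15040 + 8375 = 61307
Sum over 2–7: 4038 + 14254 + 12742 + 15040 + 8375 + 7501 = 61950
CMA at t=4 = (61307 + 61950) / (2·6) = 123257 / 12 = 10271.417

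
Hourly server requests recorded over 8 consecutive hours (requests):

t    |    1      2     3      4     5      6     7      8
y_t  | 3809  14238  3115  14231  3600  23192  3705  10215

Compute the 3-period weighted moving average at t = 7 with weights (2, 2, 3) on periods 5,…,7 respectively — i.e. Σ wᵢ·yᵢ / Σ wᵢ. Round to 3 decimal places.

Weighted sum: 2·3600 + 2·23192 + 3·3705 = 7200 + 46384 + 11115 = 64699
Weight total: 2 + 2 + 3 = 7
WMA = 64699 / 7 = 9242.714

9242.714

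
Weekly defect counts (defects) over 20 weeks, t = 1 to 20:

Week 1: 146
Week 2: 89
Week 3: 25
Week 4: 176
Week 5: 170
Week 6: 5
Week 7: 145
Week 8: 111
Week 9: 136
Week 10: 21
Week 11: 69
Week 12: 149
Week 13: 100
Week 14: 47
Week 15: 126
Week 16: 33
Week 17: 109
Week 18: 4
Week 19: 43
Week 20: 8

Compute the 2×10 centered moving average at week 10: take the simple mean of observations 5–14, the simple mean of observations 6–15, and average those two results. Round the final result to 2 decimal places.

93.10

Sum over 5–14: 170 + 5 + 145 + 111 + 136 + 21 + 69 + 149 + 100 + 47 = 953
Sum over 6–15: 5 + 145 + 111 + 136 + 21 + 69 + 149 + 100 + 47 + 126 = 909
CMA at t=10 = (953 + 909) / (2·10) = 1862 / 20 = 93.10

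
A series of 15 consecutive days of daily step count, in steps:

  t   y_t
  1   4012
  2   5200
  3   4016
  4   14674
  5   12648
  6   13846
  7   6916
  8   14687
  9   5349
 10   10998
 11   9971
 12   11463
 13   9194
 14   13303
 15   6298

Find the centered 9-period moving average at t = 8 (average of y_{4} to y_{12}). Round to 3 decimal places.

Sum of periods 4–12: 14674 + 12648 + 13846 + 6916 + 14687 + 5349 + 10998 + 9971 + 11463 = 100552
Divide by 9: 100552 / 9 = 11172.444

11172.444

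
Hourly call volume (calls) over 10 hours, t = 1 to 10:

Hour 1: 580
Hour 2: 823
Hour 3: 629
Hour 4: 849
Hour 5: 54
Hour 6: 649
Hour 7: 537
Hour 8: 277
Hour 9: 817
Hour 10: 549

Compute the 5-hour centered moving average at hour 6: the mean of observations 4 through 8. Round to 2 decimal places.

Sum of periods 4–8: 849 + 54 + 649 + 537 + 277 = 2366
Divide by 5: 2366 / 5 = 473.20

473.20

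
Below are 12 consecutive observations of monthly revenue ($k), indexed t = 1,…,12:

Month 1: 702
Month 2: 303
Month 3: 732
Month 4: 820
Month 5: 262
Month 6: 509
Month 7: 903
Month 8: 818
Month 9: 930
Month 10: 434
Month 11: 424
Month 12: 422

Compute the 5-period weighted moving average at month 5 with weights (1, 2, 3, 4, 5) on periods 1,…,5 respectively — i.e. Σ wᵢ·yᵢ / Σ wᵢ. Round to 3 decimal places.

539.600

Weighted sum: 1·702 + 2·303 + 3·732 + 4·820 + 5·262 = 702 + 606 + 2196 + 3280 + 1310 = 8094
Weight total: 1 + 2 + 3 + 4 + 5 = 15
WMA = 8094 / 15 = 539.600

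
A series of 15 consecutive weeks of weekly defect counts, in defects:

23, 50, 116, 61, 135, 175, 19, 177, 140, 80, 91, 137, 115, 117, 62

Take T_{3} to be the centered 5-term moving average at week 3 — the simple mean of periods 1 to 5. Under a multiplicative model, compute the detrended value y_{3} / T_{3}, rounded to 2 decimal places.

1.51

Trend T_3 = (23 + 50 + 116 + 61 + 135) / 5 = 385/5 = 77.0000
Ratio to trend: 116 / 77.0000 = 1.51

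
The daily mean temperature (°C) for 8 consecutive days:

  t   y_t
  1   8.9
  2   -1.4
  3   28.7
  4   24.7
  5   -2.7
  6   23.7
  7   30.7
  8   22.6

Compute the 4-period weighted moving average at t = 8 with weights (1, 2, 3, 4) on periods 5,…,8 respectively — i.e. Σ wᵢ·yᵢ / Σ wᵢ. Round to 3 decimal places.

22.720

Weighted sum: 1·-2.7 + 2·23.7 + 3·30.7 + 4·22.6 = -2.7 + 47.4 + 92.1 + 90.4 = 227.2
Weight total: 1 + 2 + 3 + 4 = 10
WMA = 227.2 / 10 = 22.720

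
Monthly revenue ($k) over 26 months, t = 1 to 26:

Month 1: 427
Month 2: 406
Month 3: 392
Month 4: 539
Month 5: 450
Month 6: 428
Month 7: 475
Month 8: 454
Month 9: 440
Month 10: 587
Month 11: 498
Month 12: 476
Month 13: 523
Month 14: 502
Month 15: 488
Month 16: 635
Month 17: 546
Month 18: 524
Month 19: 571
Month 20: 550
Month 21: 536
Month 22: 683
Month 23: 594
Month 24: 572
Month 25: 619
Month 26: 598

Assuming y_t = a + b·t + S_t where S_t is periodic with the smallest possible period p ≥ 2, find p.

6

First differences y_{t+1} − y_t: -21, -14, 147, -89, -22, 47, -21, -14, 147, -89, -22, 47, -21, -14, …
The difference pattern repeats every 6 terms and not for any smaller step, so p = 6.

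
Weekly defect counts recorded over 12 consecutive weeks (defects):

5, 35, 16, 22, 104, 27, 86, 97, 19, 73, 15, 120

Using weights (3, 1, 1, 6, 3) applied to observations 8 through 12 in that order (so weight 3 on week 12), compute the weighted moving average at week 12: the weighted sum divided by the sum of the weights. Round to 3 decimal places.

Weighted sum: 3·97 + 1·19 + 1·73 + 6·15 + 3·120 = 291 + 19 + 73 + 90 + 360 = 833
Weight total: 3 + 1 + 1 + 6 + 3 = 14
WMA = 833 / 14 = 59.500

59.500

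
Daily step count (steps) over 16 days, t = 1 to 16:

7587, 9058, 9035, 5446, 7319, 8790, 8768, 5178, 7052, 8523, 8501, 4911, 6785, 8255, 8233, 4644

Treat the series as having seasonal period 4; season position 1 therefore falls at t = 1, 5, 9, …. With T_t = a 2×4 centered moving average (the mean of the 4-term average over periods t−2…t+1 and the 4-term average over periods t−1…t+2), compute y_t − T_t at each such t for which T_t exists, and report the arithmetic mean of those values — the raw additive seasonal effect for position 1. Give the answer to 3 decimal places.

-294.833

Season position 1 occurs at t = 5, 9, 13 (where T_t is defined).
t=5: T_5 = 7614.12500; y_5 − T_5 = 7319 − 7614.12500 = -295.12500
t=9: T_9 = 7346.87500; y_9 − T_9 = 7052 − 7346.87500 = -294.87500
t=13: T_13 = 7079.50000; y_13 − T_13 = 6785 − 7079.50000 = -294.50000
Mean deviation: (-295.12500 + -294.87500 + -294.50000) / 3 = -294.833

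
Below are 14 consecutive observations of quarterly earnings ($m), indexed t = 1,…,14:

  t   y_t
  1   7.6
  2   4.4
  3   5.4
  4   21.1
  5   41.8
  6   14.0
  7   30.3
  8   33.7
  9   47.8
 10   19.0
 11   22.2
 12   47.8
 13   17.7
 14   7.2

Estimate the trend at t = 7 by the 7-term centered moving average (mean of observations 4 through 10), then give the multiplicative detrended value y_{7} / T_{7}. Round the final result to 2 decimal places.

Trend T_7 = (21.1 + 41.8 + 14.0 + 30.3 + 33.7 + 47.8 + 19.0) / 7 = 207.7/7 = 29.6714
Ratio to trend: 30.3 / 29.6714 = 1.02

1.02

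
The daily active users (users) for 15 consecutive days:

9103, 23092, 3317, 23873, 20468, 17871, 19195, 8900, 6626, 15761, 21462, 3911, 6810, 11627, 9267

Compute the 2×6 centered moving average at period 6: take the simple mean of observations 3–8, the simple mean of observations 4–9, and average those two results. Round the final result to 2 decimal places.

Sum over 3–8: 3317 + 23873 + 20468 + 17871 + 19195 + 8900 = 93624
Sum over 4–9: 23873 + 20468 + 17871 + 19195 + 8900 + 6626 = 96933
CMA at t=6 = (93624 + 96933) / (2·6) = 190557 / 12 = 15879.75

15879.75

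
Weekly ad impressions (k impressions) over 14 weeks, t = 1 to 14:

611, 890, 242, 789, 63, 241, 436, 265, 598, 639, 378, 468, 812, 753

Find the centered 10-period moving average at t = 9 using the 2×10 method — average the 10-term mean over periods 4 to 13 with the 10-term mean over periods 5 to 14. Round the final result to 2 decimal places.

Sum over 4–13: 789 + 63 + 241 + 436 + 265 + 598 + 639 + 378 + 468 + 812 = 4689
Sum over 5–14: 63 + 241 + 436 + 265 + 598 + 639 + 378 + 468 + 812 + 753 = 4653
CMA at t=9 = (4689 + 4653) / (2·10) = 9342 / 20 = 467.10

467.10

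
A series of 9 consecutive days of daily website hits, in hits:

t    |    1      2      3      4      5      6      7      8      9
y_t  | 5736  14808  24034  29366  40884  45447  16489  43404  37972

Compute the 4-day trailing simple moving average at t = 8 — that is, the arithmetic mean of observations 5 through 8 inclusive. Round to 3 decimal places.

36556.000

Sum of periods 5–8: 40884 + 45447 + 16489 + 43404 = 146224
Divide by 4: 146224 / 4 = 36556.000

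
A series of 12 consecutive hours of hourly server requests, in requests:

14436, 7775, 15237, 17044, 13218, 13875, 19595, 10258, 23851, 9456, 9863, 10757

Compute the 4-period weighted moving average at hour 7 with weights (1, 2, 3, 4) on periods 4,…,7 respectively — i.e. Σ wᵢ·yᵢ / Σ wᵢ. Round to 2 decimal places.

16348.50

Weighted sum: 1·17044 + 2·13218 + 3·13875 + 4·19595 = 17044 + 26436 + 41625 + 78380 = 163485
Weight total: 1 + 2 + 3 + 4 = 10
WMA = 163485 / 10 = 16348.50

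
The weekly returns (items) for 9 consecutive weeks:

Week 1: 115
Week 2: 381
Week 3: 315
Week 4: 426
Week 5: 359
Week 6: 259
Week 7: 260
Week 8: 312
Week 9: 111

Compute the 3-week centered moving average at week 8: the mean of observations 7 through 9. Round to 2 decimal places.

Sum of periods 7–9: 260 + 312 + 111 = 683
Divide by 3: 683 / 3 = 227.67

227.67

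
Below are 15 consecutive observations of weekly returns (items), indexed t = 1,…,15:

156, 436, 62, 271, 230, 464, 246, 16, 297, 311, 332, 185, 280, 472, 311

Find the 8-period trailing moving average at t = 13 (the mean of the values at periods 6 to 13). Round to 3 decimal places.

Sum of periods 6–13: 464 + 246 + 16 + 297 + 311 + 332 + 185 + 280 = 2131
Divide by 8: 2131 / 8 = 266.375

266.375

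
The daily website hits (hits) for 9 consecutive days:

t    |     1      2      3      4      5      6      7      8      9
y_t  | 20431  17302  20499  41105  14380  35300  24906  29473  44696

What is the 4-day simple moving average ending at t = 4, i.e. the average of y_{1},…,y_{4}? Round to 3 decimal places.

Sum of periods 1–4: 20431 + 17302 + 20499 + 41105 = 99337
Divide by 4: 99337 / 4 = 24834.250

24834.250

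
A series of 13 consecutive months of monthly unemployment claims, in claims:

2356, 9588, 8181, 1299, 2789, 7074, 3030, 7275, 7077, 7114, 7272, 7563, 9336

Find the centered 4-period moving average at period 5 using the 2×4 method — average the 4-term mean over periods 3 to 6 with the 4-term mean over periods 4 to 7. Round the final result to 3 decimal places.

Sum over 3–6: 8181 + 1299 + 2789 + 7074 = 19343
Sum over 4–7: 1299 + 2789 + 7074 + 3030 = 14192
CMA at t=5 = (19343 + 14192) / (2·4) = 33535 / 8 = 4191.875

4191.875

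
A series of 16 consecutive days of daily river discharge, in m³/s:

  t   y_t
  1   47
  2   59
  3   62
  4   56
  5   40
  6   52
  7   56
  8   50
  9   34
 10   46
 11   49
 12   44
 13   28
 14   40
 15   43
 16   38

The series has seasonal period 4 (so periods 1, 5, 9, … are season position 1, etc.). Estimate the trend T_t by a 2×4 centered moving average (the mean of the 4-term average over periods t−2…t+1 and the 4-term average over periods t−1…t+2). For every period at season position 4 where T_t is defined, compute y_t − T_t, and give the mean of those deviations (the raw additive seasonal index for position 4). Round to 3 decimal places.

Season position 4 occurs at t = 4, 8, 12 (where T_t is defined).
t=4: T_4 = 53.37500; y_4 − T_4 = 56 − 53.37500 = 2.62500
t=8: T_8 = 47.25000; y_8 − T_8 = 50 − 47.25000 = 2.75000
t=12: T_12 = 41.00000; y_12 − T_12 = 44 − 41.00000 = 3.00000
Mean deviation: (2.62500 + 2.75000 + 3.00000) / 3 = 2.792

2.792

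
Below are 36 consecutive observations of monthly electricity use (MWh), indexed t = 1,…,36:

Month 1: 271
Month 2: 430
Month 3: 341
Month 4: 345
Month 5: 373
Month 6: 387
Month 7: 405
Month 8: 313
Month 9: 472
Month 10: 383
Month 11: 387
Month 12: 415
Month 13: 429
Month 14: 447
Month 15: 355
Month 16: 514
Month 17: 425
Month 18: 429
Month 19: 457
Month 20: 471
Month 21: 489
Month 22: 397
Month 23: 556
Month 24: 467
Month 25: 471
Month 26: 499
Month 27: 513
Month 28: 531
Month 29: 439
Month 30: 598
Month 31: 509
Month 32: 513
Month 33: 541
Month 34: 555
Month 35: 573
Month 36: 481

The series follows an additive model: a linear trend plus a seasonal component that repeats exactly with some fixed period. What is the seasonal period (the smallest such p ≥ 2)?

7

First differences y_{t+1} − y_t: 159, -89, 4, 28, 14, 18, -92, 159, -89, 4, 28, 14, 18, -92, 159, -89, …
The difference pattern repeats every 7 terms and not for any smaller step, so p = 7.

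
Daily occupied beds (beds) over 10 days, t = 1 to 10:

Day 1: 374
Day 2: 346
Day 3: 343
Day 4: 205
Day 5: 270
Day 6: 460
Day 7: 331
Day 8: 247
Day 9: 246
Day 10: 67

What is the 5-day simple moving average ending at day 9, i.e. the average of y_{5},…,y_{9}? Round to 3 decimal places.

Sum of periods 5–9: 270 + 460 + 331 + 247 + 246 = 1554
Divide by 5: 1554 / 5 = 310.800

310.800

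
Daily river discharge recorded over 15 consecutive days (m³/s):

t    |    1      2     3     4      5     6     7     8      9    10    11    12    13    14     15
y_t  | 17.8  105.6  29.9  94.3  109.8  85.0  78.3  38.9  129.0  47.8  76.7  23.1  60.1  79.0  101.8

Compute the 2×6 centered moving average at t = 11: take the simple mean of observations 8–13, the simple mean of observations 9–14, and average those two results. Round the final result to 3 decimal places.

65.942

Sum over 8–13: 38.9 + 129.0 + 47.8 + 76.7 + 23.1 + 60.1 = 375.6
Sum over 9–14: 129.0 + 47.8 + 76.7 + 23.1 + 60.1 + 79.0 = 415.7
CMA at t=11 = (375.6 + 415.7) / (2·6) = 791.3 / 12 = 65.942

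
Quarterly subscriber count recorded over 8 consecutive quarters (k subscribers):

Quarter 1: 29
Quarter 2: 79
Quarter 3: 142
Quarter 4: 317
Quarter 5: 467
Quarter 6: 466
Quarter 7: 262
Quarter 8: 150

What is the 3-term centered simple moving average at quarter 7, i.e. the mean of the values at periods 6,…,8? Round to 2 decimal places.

292.67

Sum of periods 6–8: 466 + 262 + 150 = 878
Divide by 3: 878 / 3 = 292.67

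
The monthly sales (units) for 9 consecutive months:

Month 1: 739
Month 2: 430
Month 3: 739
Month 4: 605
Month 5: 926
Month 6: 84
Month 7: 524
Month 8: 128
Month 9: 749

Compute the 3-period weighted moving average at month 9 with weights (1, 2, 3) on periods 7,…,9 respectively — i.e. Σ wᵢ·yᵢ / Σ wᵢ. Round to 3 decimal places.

504.500

Weighted sum: 1·524 + 2·128 + 3·749 = 524 + 256 + 2247 = 3027
Weight total: 1 + 2 + 3 = 6
WMA = 3027 / 6 = 504.500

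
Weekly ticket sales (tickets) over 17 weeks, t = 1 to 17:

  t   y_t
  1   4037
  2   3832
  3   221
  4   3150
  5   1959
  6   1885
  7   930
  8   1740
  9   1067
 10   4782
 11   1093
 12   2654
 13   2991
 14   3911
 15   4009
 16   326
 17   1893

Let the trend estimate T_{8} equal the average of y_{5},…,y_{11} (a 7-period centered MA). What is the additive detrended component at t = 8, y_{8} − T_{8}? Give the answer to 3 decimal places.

Trend T_8 = (1959 + 1885 + 930 + 1740 + 1067 + 4782 + 1093) / 7 = 13456/7 = 1922.28571
Detrended value: 1740 − 1922.28571 = -182.286

-182.286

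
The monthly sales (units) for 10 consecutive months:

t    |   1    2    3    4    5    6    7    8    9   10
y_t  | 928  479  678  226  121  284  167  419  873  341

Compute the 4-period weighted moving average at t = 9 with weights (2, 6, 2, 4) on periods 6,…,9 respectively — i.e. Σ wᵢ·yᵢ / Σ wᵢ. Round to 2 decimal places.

Weighted sum: 2·284 + 6·167 + 2·419 + 4·873 = 568 + 1002 + 838 + 3492 = 5900
Weight total: 2 + 6 + 2 + 4 = 14
WMA = 5900 / 14 = 421.43

421.43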